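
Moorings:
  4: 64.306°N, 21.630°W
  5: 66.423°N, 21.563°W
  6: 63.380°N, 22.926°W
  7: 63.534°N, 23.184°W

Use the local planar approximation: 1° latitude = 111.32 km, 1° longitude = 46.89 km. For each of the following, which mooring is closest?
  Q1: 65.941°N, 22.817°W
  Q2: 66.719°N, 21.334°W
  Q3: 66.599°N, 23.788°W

Q1→5; Q2→5; Q3→5

Q1 at 65.941°N, 22.817°W:
  4: 190.328 km
  5: 79.602 km
  6: 285.136 km
  7: 268.499 km
  → nearest: 5 (79.602 km)
Q2 at 66.719°N, 21.334°W:
  4: 268.973 km
  5: 34.656 km
  6: 379.119 km
  7: 365.012 km
  → nearest: 5 (34.656 km)
Q3 at 66.599°N, 23.788°W:
  4: 274.582 km
  5: 106.154 km
  6: 360.611 km
  7: 342.369 km
  → nearest: 5 (106.154 km)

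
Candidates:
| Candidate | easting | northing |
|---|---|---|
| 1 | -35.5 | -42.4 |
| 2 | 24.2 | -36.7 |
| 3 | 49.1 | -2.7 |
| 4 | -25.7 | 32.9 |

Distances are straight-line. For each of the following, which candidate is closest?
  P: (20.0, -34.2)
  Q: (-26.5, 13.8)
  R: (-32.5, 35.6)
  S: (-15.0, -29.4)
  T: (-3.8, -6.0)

P→2; Q→4; R→4; S→1; T→2

P at (20.0, -34.2):
  1: 56.1
  2: 4.9
  3: 42.9
  4: 81.2
  → nearest: 2 (4.9)
Q at (-26.5, 13.8):
  1: 56.9
  2: 71.6
  3: 77.4
  4: 19.1
  → nearest: 4 (19.1)
R at (-32.5, 35.6):
  1: 78.1
  2: 91.9
  3: 90.1
  4: 7.3
  → nearest: 4 (7.3)
S at (-15.0, -29.4):
  1: 24.3
  2: 39.9
  3: 69.4
  4: 63.2
  → nearest: 1 (24.3)
T at (-3.8, -6.0):
  1: 48.3
  2: 41.6
  3: 53.0
  4: 44.6
  → nearest: 2 (41.6)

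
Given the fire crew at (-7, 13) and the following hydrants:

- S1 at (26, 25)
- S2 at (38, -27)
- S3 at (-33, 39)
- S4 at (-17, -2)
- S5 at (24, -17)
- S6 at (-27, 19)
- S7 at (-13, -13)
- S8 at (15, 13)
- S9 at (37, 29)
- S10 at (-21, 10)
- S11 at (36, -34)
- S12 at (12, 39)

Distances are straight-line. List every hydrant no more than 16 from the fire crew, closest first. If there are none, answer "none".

Distances from (-7, 13):
S1: √((33)² + (12)²) = √(1089.000 + 144.000) = 35.1
S2: √((45)² + (-40)²) = √(2025.000 + 1600.000) = 60.2
S3: √((-26)² + (26)²) = √(676.000 + 676.000) = 36.8
S4: √((-10)² + (-15)²) = √(100.000 + 225.000) = 18.0
S5: √((31)² + (-30)²) = √(961.000 + 900.000) = 43.1
S6: √((-20)² + (6)²) = √(400.000 + 36.000) = 20.9
S7: √((-6)² + (-26)²) = √(36.000 + 676.000) = 26.7
S8: √((22)² + (0)²) = √(484.000 + 0.000) = 22.0
S9: √((44)² + (16)²) = √(1936.000 + 256.000) = 46.8
S10: √((-14)² + (-3)²) = √(196.000 + 9.000) = 14.3
S11: √((43)² + (-47)²) = √(1849.000 + 2209.000) = 63.7
S12: √((19)² + (26)²) = √(361.000 + 676.000) = 32.2
Threshold 16: S10 (14.3) is within range.

S10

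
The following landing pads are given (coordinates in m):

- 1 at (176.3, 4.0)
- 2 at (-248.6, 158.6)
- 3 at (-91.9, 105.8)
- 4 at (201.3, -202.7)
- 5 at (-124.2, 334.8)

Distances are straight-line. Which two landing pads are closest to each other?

Pairwise distances:
2–3: √((156.7)² + (-52.8)²) = √(24554.890 + 2787.840) = 165.4 m
1–4: √((25.0)² + (-206.7)²) = √(625.000 + 42724.890) = 208.2 m
2–5: √((124.4)² + (176.2)²) = √(15475.360 + 31046.440) = 215.7 m
3–5: √((-32.3)² + (229.0)²) = √(1043.290 + 52441.000) = 231.3 m
1–3: √((-268.2)² + (101.8)²) = √(71931.240 + 10363.240) = 286.9 m
3–4: √((293.2)² + (-308.5)²) = √(85966.240 + 95172.250) = 425.6 m
1–5: √((-300.5)² + (330.8)²) = √(90300.250 + 109428.640) = 446.9 m
1–2: √((-424.9)² + (154.6)²) = √(180540.010 + 23901.160) = 452.2 m
2–4: √((449.9)² + (-361.3)²) = √(202410.010 + 130537.690) = 577.0 m
4–5: √((-325.5)² + (537.5)²) = √(105950.250 + 288906.250) = 628.4 m
Closest pair: 2–3 at 165.4 m.

2 and 3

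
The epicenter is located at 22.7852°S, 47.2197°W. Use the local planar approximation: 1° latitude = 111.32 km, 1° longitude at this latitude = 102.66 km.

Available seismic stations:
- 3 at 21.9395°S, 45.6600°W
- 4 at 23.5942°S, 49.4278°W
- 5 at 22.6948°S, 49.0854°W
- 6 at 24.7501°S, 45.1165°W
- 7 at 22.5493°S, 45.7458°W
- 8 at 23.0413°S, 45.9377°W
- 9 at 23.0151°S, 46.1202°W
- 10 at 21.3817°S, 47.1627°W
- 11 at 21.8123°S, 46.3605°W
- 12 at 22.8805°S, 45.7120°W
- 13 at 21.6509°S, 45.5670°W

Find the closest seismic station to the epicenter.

9

Distances from 22.7852°S, 47.2197°W:
3: √((0.8457·111.32)² + (1.5597·102.66)²) = √(8862.965454 + 25638.030754) = 185.7444 km
4: √((-0.8090·111.32)² + (-2.2081·102.66)²) = √(8110.421750 + 51385.430027) = 243.9177 km
5: √((0.0904·111.32)² + (-1.8657·102.66)²) = √(101.270570 + 36684.798919) = 191.7969 km
6: √((-1.9649·111.32)² + (2.1032·102.66)²) = √(47843.980050 + 46619.076492) = 307.3484 km
7: √((0.2359·111.32)² + (1.4739·102.66)²) = √(689.607978 + 22894.889804) = 153.5725 km
8: √((-0.2561·111.32)² + (1.2820·102.66)²) = √(812.766046 + 17321.223686) = 134.6625 km
9: √((-0.2299·111.32)² + (1.0995·102.66)²) = √(654.974418 + 12740.691128) = 115.7396 km
10: √((1.4035·111.32)² + (0.0570·102.66)²) = √(24410.193903 + 34.241457) = 156.3472 km
11: √((0.9729·111.32)² + (0.8592·102.66)²) = √(11729.589195 + 7780.205291) = 139.6775 km
12: √((-0.0953·111.32)² + (1.5077·102.66)²) = √(112.546553 + 23956.997608) = 155.1436 km
13: √((1.1343·111.32)² + (1.6527·102.66)²) = √(15944.182601 + 28786.613314) = 211.4966 km
Minimum: 9 at 115.7396 km.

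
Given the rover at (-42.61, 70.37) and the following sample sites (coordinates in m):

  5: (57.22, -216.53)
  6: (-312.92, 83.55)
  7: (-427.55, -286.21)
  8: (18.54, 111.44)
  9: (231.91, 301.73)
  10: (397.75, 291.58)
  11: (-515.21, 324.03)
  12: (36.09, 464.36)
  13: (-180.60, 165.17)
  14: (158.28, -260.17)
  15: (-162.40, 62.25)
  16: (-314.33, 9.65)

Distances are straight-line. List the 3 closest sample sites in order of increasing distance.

8, 15, 13

Distances from (-42.61, 70.37):
5: √((99.83)² + (-286.90)²) = √(9966.0289 + 82311.6100) = 303.77 m
6: √((-270.31)² + (13.18)²) = √(73067.4961 + 173.7124) = 270.63 m
7: √((-384.94)² + (-356.58)²) = √(148178.8036 + 127149.2964) = 524.72 m
8: √((61.15)² + (41.07)²) = √(3739.3225 + 1686.7449) = 73.66 m
9: √((274.52)² + (231.36)²) = √(75361.2304 + 53527.4496) = 359.01 m
10: √((440.36)² + (221.21)²) = √(193916.9296 + 48933.8641) = 492.80 m
11: √((-472.60)² + (253.66)²) = √(223350.7600 + 64343.3956) = 536.37 m
12: √((78.70)² + (393.99)²) = √(6193.6900 + 155228.1201) = 401.77 m
13: √((-137.99)² + (94.80)²) = √(19041.2401 + 8987.0400) = 167.42 m
14: √((200.89)² + (-330.54)²) = √(40356.7921 + 109256.6916) = 386.80 m
15: √((-119.79)² + (-8.12)²) = √(14349.6441 + 65.9344) = 120.06 m
16: √((-271.72)² + (-60.72)²) = √(73831.7584 + 3686.9184) = 278.42 m
Sorted: 8 (73.66 m) < 15 (120.06 m) < 13 (167.42 m) < 6 (270.63 m) < 16 (278.42 m) < …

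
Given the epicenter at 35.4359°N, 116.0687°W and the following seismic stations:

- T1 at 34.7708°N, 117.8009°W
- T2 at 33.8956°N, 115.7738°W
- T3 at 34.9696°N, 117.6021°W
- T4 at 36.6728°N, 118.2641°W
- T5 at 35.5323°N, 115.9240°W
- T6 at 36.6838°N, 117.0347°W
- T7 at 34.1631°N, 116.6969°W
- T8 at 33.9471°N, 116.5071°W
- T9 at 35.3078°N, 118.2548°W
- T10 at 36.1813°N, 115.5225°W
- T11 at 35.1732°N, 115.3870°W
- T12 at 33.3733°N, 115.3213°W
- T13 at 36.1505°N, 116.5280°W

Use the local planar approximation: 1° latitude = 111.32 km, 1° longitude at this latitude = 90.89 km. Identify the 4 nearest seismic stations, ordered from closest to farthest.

T5, T11, T13, T10

Distances from 35.4359°N, 116.0687°W:
T1: 173.9799 km
T2: 173.5485 km
T3: 148.7235 km
T4: 242.4359 km
T5: 16.9744 km
T6: 164.3366 km
T7: 152.7599 km
T8: 170.4559 km
T9: 199.2057 km
T10: 96.6948 km
T11: 68.5143 km
T12: 239.4468 km
T13: 89.8376 km
Sorted: T5 (16.9744 km) < T11 (68.5143 km) < T13 (89.8376 km) < T10 (96.6948 km) < T3 (148.7235 km) < T7 (152.7599 km) < …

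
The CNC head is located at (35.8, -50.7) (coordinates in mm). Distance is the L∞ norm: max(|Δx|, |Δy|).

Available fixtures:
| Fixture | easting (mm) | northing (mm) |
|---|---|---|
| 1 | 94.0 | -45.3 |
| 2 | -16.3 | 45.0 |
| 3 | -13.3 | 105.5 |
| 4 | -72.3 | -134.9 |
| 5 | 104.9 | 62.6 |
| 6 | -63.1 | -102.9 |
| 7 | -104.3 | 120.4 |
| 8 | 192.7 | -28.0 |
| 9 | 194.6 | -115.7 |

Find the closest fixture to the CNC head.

Distances from (35.8, -50.7):
1: max(|58.2|, |5.4|) = 58.2 mm
2: max(|-52.1|, |95.7|) = 95.7 mm
3: max(|-49.1|, |156.2|) = 156.2 mm
4: max(|-108.1|, |-84.2|) = 108.1 mm
5: max(|69.1|, |113.3|) = 113.3 mm
6: max(|-98.9|, |-52.2|) = 98.9 mm
7: max(|-140.1|, |171.1|) = 171.1 mm
8: max(|156.9|, |22.7|) = 156.9 mm
9: max(|158.8|, |-65.0|) = 158.8 mm
Minimum: 1 at 58.2 mm.

1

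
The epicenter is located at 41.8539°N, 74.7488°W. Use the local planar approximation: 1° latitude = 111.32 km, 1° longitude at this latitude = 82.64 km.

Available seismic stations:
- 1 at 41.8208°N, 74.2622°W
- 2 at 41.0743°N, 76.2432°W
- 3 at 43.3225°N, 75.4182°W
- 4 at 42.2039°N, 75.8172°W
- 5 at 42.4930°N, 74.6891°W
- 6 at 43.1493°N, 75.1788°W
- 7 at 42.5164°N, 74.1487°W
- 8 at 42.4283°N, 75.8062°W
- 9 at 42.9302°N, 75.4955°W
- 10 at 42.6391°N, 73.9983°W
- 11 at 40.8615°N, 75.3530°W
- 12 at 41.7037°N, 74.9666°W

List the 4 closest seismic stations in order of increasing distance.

12, 1, 5, 7

Distances from 41.8539°N, 74.7488°W:
1: 40.3811 km
2: 150.9411 km
3: 172.5903 km
4: 96.5071 km
5: 71.3155 km
6: 148.5178 km
7: 88.8728 km
8: 108.2797 km
9: 134.7706 km
10: 107.1769 km
11: 121.2337 km
12: 24.5669 km
Sorted: 12 (24.5669 km) < 1 (40.3811 km) < 5 (71.3155 km) < 7 (88.8728 km) < 4 (96.5071 km) < 10 (107.1769 km) < …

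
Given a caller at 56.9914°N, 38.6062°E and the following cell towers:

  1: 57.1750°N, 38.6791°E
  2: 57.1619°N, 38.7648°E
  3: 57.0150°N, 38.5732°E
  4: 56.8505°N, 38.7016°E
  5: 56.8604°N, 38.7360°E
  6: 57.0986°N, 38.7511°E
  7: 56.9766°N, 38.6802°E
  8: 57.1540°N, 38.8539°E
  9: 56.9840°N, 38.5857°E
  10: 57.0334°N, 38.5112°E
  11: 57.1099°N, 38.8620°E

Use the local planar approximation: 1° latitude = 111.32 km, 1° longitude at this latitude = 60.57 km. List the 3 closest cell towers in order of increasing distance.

9, 3, 7

Distances from 56.9914°N, 38.6062°E:
1: √((0.1836·111.32)² + (0.0729·60.57)²) = √(417.726232 + 19.497108) = 20.9099 km
2: √((0.1705·111.32)² + (0.1586·60.57)²) = √(360.242678 + 92.282959) = 21.2726 km
3: √((0.0236·111.32)² + (-0.0330·60.57)²) = √(6.901928 + 3.995241) = 3.3011 km
4: √((-0.1409·111.32)² + (0.0954·60.57)²) = √(246.018849 + 33.389652) = 16.7155 km
5: √((-0.1310·111.32)² + (0.1298·60.57)²) = √(212.661556 + 61.810824) = 16.5672 km
6: √((0.1072·111.32)² + (0.1449·60.57)²) = √(142.408518 + 77.028585) = 14.8134 km
7: √((-0.0148·111.32)² + (0.0740·60.57)²) = √(2.714375 + 20.089938) = 4.7754 km
8: √((0.1626·111.32)² + (0.2477·60.57)²) = √(327.632879 + 225.095680) = 23.5102 km
9: √((-0.0074·111.32)² + (-0.0205·60.57)²) = √(0.678594 + 1.541782) = 1.4901 km
10: √((0.0420·111.32)² + (-0.0950·60.57)²) = √(21.859739 + 33.110242) = 7.4142 km
11: √((0.1185·111.32)² + (0.2558·60.57)²) = √(174.013562 + 240.058024) = 20.3487 km
Sorted: 9 (1.4901 km) < 3 (3.3011 km) < 7 (4.7754 km) < 10 (7.4142 km) < 6 (14.8134 km) < …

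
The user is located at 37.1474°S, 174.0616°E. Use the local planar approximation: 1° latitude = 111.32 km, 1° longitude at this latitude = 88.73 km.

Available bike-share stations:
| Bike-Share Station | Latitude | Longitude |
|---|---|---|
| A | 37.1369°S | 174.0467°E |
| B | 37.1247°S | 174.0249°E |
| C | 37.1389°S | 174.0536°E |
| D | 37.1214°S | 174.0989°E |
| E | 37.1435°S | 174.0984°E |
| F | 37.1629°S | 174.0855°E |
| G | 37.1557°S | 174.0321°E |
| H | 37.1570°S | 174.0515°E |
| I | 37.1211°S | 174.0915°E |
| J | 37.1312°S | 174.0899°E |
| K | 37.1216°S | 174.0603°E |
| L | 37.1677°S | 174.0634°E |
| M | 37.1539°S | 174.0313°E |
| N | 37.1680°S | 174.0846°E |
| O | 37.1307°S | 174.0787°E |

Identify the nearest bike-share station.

Distances from 37.1474°S, 174.0616°E:
A: √((0.0105·111.32)² + (-0.0149·88.73)²) = √(1.366234 + 1.747888) = 1.7647 km
B: √((0.0227·111.32)² + (-0.0367·88.73)²) = √(6.385547 + 10.604082) = 4.1218 km
C: √((0.0085·111.32)² + (-0.0080·88.73)²) = √(0.895332 + 0.503873) = 1.1829 km
D: √((0.0260·111.32)² + (0.0373·88.73)²) = √(8.377088 + 10.953644) = 4.3967 km
E: √((0.0039·111.32)² + (0.0368·88.73)²) = √(0.188484 + 10.661949) = 3.2940 km
F: √((-0.0155·111.32)² + (0.0239·88.73)²) = √(2.977212 + 4.497144) = 2.7339 km
G: √((-0.0083·111.32)² + (-0.0295·88.73)²) = √(0.853695 + 6.851489) = 2.7758 km
H: √((-0.0096·111.32)² + (-0.0101·88.73)²) = √(1.142060 + 0.803126) = 1.3947 km
I: √((0.0263·111.32)² + (0.0299·88.73)²) = √(8.571521 + 7.038552) = 3.9510 km
J: √((0.0162·111.32)² + (0.0283·88.73)²) = √(3.252194 + 6.305417) = 3.0915 km
K: √((0.0258·111.32)² + (-0.0013·88.73)²) = √(8.248706 + 0.013305) = 2.8744 km
L: √((-0.0203·111.32)² + (0.0018·88.73)²) = √(5.106678 + 0.025509) = 2.2654 km
M: √((-0.0065·111.32)² + (-0.0303·88.73)²) = √(0.523568 + 7.228134) = 2.7842 km
N: √((-0.0206·111.32)² + (0.0230·88.73)²) = √(5.258730 + 4.164824) = 3.0698 km
O: √((0.0167·111.32)² + (0.0171·88.73)²) = √(3.456045 + 2.302148) = 2.3996 km
Minimum: C at 1.1829 km.

C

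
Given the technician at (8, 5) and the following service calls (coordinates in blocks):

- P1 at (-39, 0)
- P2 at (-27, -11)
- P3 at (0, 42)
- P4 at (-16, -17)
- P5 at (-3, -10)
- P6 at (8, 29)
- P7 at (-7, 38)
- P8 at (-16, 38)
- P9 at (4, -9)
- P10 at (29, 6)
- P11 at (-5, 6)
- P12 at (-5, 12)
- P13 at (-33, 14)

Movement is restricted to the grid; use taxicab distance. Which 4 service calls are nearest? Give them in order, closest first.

Distances from (8, 5):
P1: 52 blocks
P2: 51 blocks
P3: 45 blocks
P4: 46 blocks
P5: 26 blocks
P6: 24 blocks
P7: 48 blocks
P8: 57 blocks
P9: 18 blocks
P10: 22 blocks
P11: 14 blocks
P12: 20 blocks
P13: 50 blocks
Sorted: P11 (14 blocks) < P9 (18 blocks) < P12 (20 blocks) < P10 (22 blocks) < P6 (24 blocks) < P5 (26 blocks) < …

P11, P9, P12, P10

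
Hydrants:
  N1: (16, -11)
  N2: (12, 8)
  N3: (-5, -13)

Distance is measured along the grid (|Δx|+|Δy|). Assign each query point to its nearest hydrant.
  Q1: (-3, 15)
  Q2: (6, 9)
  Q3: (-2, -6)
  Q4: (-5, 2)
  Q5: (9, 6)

Q1 at (-3, 15):
  N1: |19| + |-26| = 19 + 26 = 45
  N2: |15| + |-7| = 15 + 7 = 22
  N3: |-2| + |-28| = 2 + 28 = 30
  → nearest: N2 (22)
Q2 at (6, 9):
  N1: |10| + |-20| = 10 + 20 = 30
  N2: |6| + |-1| = 6 + 1 = 7
  N3: |-11| + |-22| = 11 + 22 = 33
  → nearest: N2 (7)
Q3 at (-2, -6):
  N1: |18| + |-5| = 18 + 5 = 23
  N2: |14| + |14| = 14 + 14 = 28
  N3: |-3| + |-7| = 3 + 7 = 10
  → nearest: N3 (10)
Q4 at (-5, 2):
  N1: |21| + |-13| = 21 + 13 = 34
  N2: |17| + |6| = 17 + 6 = 23
  N3: |0| + |-15| = 0 + 15 = 15
  → nearest: N3 (15)
Q5 at (9, 6):
  N1: |7| + |-17| = 7 + 17 = 24
  N2: |3| + |2| = 3 + 2 = 5
  N3: |-14| + |-19| = 14 + 19 = 33
  → nearest: N2 (5)

Q1→N2; Q2→N2; Q3→N3; Q4→N3; Q5→N2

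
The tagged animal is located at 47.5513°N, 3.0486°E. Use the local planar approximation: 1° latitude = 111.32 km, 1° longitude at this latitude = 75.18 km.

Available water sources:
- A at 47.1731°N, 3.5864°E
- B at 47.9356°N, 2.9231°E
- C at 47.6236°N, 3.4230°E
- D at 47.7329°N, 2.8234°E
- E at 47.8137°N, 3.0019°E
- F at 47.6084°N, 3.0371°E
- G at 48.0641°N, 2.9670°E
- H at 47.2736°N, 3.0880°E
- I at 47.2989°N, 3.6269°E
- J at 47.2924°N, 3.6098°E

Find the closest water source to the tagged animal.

F

Distances from 47.5513°N, 3.0486°E:
A: 58.3716 km
B: 43.8084 km
C: 29.2755 km
D: 26.3689 km
E: 29.4206 km
F: 6.4149 km
G: 57.4136 km
H: 31.0552 km
I: 51.7655 km
J: 51.0952 km
Minimum: F at 6.4149 km.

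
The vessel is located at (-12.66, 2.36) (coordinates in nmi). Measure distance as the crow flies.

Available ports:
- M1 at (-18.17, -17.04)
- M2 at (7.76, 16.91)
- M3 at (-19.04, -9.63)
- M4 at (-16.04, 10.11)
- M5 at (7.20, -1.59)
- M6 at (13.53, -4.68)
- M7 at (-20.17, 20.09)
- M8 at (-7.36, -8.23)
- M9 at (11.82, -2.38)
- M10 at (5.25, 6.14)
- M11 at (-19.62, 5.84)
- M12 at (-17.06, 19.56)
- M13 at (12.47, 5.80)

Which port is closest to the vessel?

M11

Distances from (-12.66, 2.36):
M1: 20.17 nmi
M2: 25.07 nmi
M3: 13.58 nmi
M4: 8.45 nmi
M5: 20.25 nmi
M6: 27.12 nmi
M7: 19.25 nmi
M8: 11.84 nmi
M9: 24.93 nmi
M10: 18.30 nmi
M11: 7.78 nmi
M12: 17.75 nmi
M13: 25.36 nmi
Minimum: M11 at 7.78 nmi.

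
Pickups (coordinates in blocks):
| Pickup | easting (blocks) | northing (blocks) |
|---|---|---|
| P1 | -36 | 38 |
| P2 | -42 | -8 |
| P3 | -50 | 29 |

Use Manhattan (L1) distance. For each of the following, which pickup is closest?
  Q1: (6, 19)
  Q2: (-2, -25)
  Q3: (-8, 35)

Q1→P1; Q2→P2; Q3→P1

Q1 at (6, 19):
  P1: 61 blocks
  P2: 75 blocks
  P3: 66 blocks
  → nearest: P1 (61 blocks)
Q2 at (-2, -25):
  P1: 97 blocks
  P2: 57 blocks
  P3: 102 blocks
  → nearest: P2 (57 blocks)
Q3 at (-8, 35):
  P1: 31 blocks
  P2: 77 blocks
  P3: 48 blocks
  → nearest: P1 (31 blocks)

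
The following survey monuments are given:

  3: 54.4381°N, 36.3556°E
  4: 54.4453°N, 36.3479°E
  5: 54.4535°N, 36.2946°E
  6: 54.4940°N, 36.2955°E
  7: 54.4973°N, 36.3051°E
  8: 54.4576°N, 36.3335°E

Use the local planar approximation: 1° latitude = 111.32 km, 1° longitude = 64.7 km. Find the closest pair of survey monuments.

Pairwise distances:
6–7: 0.7216 km
3–4: 0.9437 km
4–8: 1.6562 km
5–8: 2.5579 km
3–8: 2.5994 km
4–5: 3.5673 km
3–5: 4.3029 km
5–6: 4.5088 km
6–8: 4.7396 km
7–8: 4.7862 km
5–7: 4.9229 km
4–6: 6.3941 km
4–7: 6.4169 km
3–6: 7.3378 km
3–7: 7.3556 km
Closest pair: 6–7 at 0.7216 km.

6 and 7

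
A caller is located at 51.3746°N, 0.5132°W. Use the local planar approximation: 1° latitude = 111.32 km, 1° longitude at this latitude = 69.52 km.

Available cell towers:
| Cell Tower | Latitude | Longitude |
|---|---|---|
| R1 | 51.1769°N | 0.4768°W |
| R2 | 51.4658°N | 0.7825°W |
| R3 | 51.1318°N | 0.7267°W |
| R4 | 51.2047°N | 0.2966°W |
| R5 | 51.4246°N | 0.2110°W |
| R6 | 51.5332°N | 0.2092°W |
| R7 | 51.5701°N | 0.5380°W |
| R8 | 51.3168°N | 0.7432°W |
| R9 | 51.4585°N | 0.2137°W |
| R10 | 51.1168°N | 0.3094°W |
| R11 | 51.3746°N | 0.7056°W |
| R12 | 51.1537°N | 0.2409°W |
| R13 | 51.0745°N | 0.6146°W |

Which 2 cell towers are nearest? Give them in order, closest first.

R11, R8

Distances from 51.3746°N, 0.5132°W:
R1: √((-0.1977·111.32)² + (0.0364·69.52)²) = √(484.350479 + 6.403572) = 22.1530 km
R2: √((0.0912·111.32)² + (-0.2693·69.52)²) = √(103.070901 + 350.503399) = 21.2973 km
R3: √((-0.2428·111.32)² + (-0.2135·69.52)²) = √(730.539596 + 220.300400) = 30.8357 km
R4: √((-0.1699·111.32)² + (0.2166·69.52)²) = √(357.711706 + 226.744328) = 24.1755 km
R5: √((0.0500·111.32)² + (0.3022·69.52)²) = √(30.980356 + 441.375728) = 21.7338 km
R6: √((0.1586·111.32)² + (0.3040·69.52)²) = √(311.711454 + 446.649337) = 27.5384 km
R7: √((0.1955·111.32)² + (-0.0248·69.52)²) = √(473.630781 + 2.972507) = 21.8312 km
R8: √((-0.0578·111.32)² + (-0.2300·69.52)²) = √(41.400165 + 255.667308) = 17.2356 km
R9: √((0.0839·111.32)² + (0.2995·69.52)²) = √(87.230893 + 433.524035) = 22.8201 km
R10: √((-0.2578·111.32)² + (0.2038·69.52)²) = √(823.592193 + 200.737211) = 32.0051 km
R11: √((0.0000·111.32)² + (-0.1924·69.52)²) = √(0.000000 + 178.907959) = 13.3756 km
R12: √((-0.2209·111.32)² + (0.2723·69.52)²) = √(604.697018 + 358.356107) = 31.0331 km
R13: √((-0.3001·111.32)² + (-0.1014·69.52)²) = √(1116.036468 + 49.693025) = 34.1428 km
Sorted: R11 (13.3756 km) < R8 (17.2356 km) < R2 (21.2973 km) < R5 (21.7338 km) < …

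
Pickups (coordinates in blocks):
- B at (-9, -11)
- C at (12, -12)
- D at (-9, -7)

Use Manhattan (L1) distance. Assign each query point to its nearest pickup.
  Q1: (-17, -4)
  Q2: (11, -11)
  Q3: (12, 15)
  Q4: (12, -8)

Q1→D; Q2→C; Q3→C; Q4→C

Q1 at (-17, -4):
  B: |8| + |-7| = 8 + 7 = 15 blocks
  C: |29| + |-8| = 29 + 8 = 37 blocks
  D: |8| + |-3| = 8 + 3 = 11 blocks
  → nearest: D (11 blocks)
Q2 at (11, -11):
  B: |-20| + |0| = 20 + 0 = 20 blocks
  C: |1| + |-1| = 1 + 1 = 2 blocks
  D: |-20| + |4| = 20 + 4 = 24 blocks
  → nearest: C (2 blocks)
Q3 at (12, 15):
  B: |-21| + |-26| = 21 + 26 = 47 blocks
  C: |0| + |-27| = 0 + 27 = 27 blocks
  D: |-21| + |-22| = 21 + 22 = 43 blocks
  → nearest: C (27 blocks)
Q4 at (12, -8):
  B: |-21| + |-3| = 21 + 3 = 24 blocks
  C: |0| + |-4| = 0 + 4 = 4 blocks
  D: |-21| + |1| = 21 + 1 = 22 blocks
  → nearest: C (4 blocks)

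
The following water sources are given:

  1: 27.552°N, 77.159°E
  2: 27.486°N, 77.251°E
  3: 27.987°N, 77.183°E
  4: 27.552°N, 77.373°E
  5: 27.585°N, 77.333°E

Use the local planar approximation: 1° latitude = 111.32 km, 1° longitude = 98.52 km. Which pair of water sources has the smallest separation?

Pairwise distances:
4–5: √((0.033·111.32)² + (-0.040·98.52)²) = √(13.49504 + 15.52990) = 5.387 km
1–2: √((-0.066·111.32)² + (0.092·98.52)²) = √(53.98017 + 82.15320) = 11.668 km
2–5: √((0.099·111.32)² + (0.082·98.52)²) = √(121.45539 + 65.26442) = 13.665 km
2–4: √((0.066·111.32)² + (0.122·98.52)²) = √(53.98017 + 144.46694) = 14.087 km
1–5: √((0.033·111.32)² + (0.174·98.52)²) = √(13.49504 + 293.86462) = 17.532 km
1–4: √((0.000·111.32)² + (0.214·98.52)²) = √(0.00000 + 444.50470) = 21.083 km
3–5: √((-0.402·111.32)² + (0.150·98.52)²) = √(2002.61978 + 218.38928) = 47.128 km
1–3: √((0.435·111.32)² + (0.024·98.52)²) = √(2344.90315 + 5.59077) = 48.482 km
3–4: √((-0.435·111.32)² + (0.190·98.52)²) = √(2344.90315 + 350.39347) = 51.916 km
2–3: √((0.501·111.32)² + (-0.068·98.52)²) = √(3110.44013 + 44.88142) = 56.172 km
Closest pair: 4–5 at 5.387 km.

4 and 5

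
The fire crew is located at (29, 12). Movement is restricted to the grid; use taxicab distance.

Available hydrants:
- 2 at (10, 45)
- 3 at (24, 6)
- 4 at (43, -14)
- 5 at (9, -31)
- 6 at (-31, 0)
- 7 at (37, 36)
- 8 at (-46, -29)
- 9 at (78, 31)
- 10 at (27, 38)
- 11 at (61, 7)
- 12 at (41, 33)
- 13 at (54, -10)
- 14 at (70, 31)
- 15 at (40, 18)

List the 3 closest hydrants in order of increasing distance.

Distances from (29, 12):
2: 52
3: 11
4: 40
5: 63
6: 72
7: 32
8: 116
9: 68
10: 28
11: 37
12: 33
13: 47
14: 60
15: 17
Sorted: 3 (11) < 15 (17) < 10 (28) < 7 (32) < 12 (33) < …

3, 15, 10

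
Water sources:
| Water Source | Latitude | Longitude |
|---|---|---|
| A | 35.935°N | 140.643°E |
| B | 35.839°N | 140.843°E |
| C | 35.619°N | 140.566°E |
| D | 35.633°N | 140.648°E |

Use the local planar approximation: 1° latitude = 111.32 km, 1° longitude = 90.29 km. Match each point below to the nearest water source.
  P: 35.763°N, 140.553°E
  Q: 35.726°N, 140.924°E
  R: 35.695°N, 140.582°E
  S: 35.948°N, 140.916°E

P→C; Q→B; R→C; S→B

P at 35.763°N, 140.553°E:
  A: 20.800 km
  B: 27.517 km
  C: 16.073 km
  D: 16.823 km
  → nearest: C (16.073 km)
Q at 35.726°N, 140.924°E:
  A: 34.424 km
  B: 14.551 km
  C: 34.449 km
  D: 26.985 km
  → nearest: B (14.551 km)
R at 35.695°N, 140.582°E:
  A: 27.279 km
  B: 28.501 km
  C: 8.583 km
  D: 9.118 km
  → nearest: C (8.583 km)
S at 35.948°N, 140.916°E:
  A: 24.692 km
  B: 13.808 km
  C: 48.373 km
  D: 42.604 km
  → nearest: B (13.808 km)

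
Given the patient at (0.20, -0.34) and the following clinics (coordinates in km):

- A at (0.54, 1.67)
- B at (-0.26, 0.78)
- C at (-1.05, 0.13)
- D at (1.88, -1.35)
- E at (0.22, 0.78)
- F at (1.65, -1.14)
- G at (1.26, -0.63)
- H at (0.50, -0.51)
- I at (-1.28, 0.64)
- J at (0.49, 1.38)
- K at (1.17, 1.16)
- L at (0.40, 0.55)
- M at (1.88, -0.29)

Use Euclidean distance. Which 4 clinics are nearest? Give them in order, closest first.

H, L, G, E

Distances from (0.20, -0.34):
A: √((0.34)² + (2.01)²) = √(0.1156 + 4.0401) = 2.04 km
B: √((-0.46)² + (1.12)²) = √(0.2116 + 1.2544) = 1.21 km
C: √((-1.25)² + (0.47)²) = √(1.5625 + 0.2209) = 1.34 km
D: √((1.68)² + (-1.01)²) = √(2.8224 + 1.0201) = 1.96 km
E: √((0.02)² + (1.12)²) = √(0.0004 + 1.2544) = 1.12 km
F: √((1.45)² + (-0.80)²) = √(2.1025 + 0.6400) = 1.66 km
G: √((1.06)² + (-0.29)²) = √(1.1236 + 0.0841) = 1.10 km
H: √((0.30)² + (-0.17)²) = √(0.0900 + 0.0289) = 0.34 km
I: √((-1.48)² + (0.98)²) = √(2.1904 + 0.9604) = 1.78 km
J: √((0.29)² + (1.72)²) = √(0.0841 + 2.9584) = 1.74 km
K: √((0.97)² + (1.50)²) = √(0.9409 + 2.2500) = 1.79 km
L: √((0.20)² + (0.89)²) = √(0.0400 + 0.7921) = 0.91 km
M: √((1.68)² + (0.05)²) = √(2.8224 + 0.0025) = 1.68 km
Sorted: H (0.34 km) < L (0.91 km) < G (1.10 km) < E (1.12 km) < B (1.21 km) < C (1.34 km) < …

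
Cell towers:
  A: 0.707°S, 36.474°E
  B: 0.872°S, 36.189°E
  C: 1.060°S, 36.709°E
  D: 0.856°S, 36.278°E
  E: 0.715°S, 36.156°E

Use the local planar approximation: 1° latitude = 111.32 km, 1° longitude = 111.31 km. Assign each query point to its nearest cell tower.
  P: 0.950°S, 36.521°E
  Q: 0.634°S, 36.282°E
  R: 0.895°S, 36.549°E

P at 0.950°S, 36.521°E:
  A: 27.552 km
  B: 37.961 km
  C: 24.246 km
  D: 29.002 km
  E: 48.322 km
  → nearest: C (24.246 km)
Q at 0.634°S, 36.282°E:
  A: 22.864 km
  B: 28.445 km
  C: 67.141 km
  D: 24.717 km
  E: 16.674 km
  → nearest: E (16.674 km)
R at 0.895°S, 36.549°E:
  A: 22.532 km
  B: 40.153 km
  C: 25.584 km
  D: 30.476 km
  E: 48.116 km
  → nearest: A (22.532 km)

P→C; Q→E; R→A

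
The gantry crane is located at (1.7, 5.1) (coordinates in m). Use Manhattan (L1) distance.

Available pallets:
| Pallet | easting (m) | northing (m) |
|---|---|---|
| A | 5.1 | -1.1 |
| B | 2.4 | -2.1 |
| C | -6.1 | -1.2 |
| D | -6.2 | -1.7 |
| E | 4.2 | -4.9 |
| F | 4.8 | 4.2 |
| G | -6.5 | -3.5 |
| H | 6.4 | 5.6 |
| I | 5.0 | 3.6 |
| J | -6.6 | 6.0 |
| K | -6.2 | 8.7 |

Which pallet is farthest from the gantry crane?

Distances from (1.7, 5.1):
A: 9.6 m
B: 7.9 m
C: 14.1 m
D: 14.7 m
E: 12.5 m
F: 4.0 m
G: 16.8 m
H: 5.2 m
I: 4.8 m
J: 9.2 m
K: 11.5 m
Maximum: G at 16.8 m.

G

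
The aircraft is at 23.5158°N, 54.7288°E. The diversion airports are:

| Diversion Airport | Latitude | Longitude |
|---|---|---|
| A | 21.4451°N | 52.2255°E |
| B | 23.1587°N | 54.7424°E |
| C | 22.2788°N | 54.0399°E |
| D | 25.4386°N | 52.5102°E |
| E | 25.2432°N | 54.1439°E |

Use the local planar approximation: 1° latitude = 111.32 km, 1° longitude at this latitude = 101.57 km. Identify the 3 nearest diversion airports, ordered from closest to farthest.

B, C, E

Distances from 23.5158°N, 54.7288°E:
A: √((-2.0707·111.32)² + (-2.5033·101.57)²) = √(53135.009471 + 64648.239642) = 343.1956 km
B: √((-0.3571·111.32)² + (0.0136·101.57)²) = √(1580.251080 + 1.908133) = 39.7764 km
C: √((-1.2370·111.32)² + (-0.6889·101.57)²) = √(18962.072144 + 4896.021028) = 154.4607 km
D: √((1.9228·111.32)² + (-2.2186·101.57)²) = √(45815.731213 + 50779.558688) = 310.7978 km
E: √((1.7274·111.32)² + (-0.5849·101.57)²) = √(36977.047047 + 3529.345277) = 201.2620 km
Sorted: B (39.7764 km) < C (154.4607 km) < E (201.2620 km) < D (310.7978 km) < A (343.1956 km)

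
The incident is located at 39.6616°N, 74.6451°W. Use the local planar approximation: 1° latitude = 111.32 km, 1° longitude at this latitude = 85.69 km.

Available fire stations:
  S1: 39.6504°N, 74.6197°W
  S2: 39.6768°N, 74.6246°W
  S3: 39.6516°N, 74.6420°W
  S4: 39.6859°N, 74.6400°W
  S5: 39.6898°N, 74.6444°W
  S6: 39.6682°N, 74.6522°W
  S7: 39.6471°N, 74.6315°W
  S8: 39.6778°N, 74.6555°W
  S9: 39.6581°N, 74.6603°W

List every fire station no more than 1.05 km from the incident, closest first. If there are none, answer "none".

Distances from 39.6616°N, 74.6451°W:
S1: 2.5083 km
S2: 2.4390 km
S3: 1.1445 km
S4: 2.7401 km
S5: 3.1398 km
S6: 0.9539 km
S7: 1.9909 km
S8: 2.0116 km
S9: 1.3595 km
Threshold 1.05 km: S6 (0.9539 km) is within range.

S6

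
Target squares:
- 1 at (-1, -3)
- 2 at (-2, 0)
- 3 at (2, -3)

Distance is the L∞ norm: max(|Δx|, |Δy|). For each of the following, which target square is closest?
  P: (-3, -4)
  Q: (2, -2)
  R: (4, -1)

P→1; Q→3; R→3

P at (-3, -4):
  1: max(|2|, |1|) = 2
  2: max(|1|, |4|) = 4
  3: max(|5|, |1|) = 5
  → nearest: 1 (2)
Q at (2, -2):
  1: max(|-3|, |-1|) = 3
  2: max(|-4|, |2|) = 4
  3: max(|0|, |-1|) = 1
  → nearest: 3 (1)
R at (4, -1):
  1: max(|-5|, |-2|) = 5
  2: max(|-6|, |1|) = 6
  3: max(|-2|, |-2|) = 2
  → nearest: 3 (2)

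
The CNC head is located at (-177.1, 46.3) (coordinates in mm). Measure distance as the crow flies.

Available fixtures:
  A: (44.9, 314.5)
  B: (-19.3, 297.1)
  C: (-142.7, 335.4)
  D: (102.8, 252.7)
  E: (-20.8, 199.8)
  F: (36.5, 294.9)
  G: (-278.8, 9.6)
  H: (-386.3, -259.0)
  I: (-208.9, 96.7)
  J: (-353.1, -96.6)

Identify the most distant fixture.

H

Distances from (-177.1, 46.3):
A: √((222.0)² + (268.2)²) = √(49284.000 + 71931.240) = 348.2 mm
B: √((157.8)² + (250.8)²) = √(24900.840 + 62900.640) = 296.3 mm
C: √((34.4)² + (289.1)²) = √(1183.360 + 83578.810) = 291.1 mm
D: √((279.9)² + (206.4)²) = √(78344.010 + 42600.960) = 347.8 mm
E: √((156.3)² + (153.5)²) = √(24429.690 + 23562.250) = 219.1 mm
F: √((213.6)² + (248.6)²) = √(45624.960 + 61801.960) = 327.8 mm
G: √((-101.7)² + (-36.7)²) = √(10342.890 + 1346.890) = 108.1 mm
H: √((-209.2)² + (-305.3)²) = √(43764.640 + 93208.090) = 370.1 mm
I: √((-31.8)² + (50.4)²) = √(1011.240 + 2540.160) = 59.6 mm
J: √((-176.0)² + (-142.9)²) = √(30976.000 + 20420.410) = 226.7 mm
Maximum: H at 370.1 mm.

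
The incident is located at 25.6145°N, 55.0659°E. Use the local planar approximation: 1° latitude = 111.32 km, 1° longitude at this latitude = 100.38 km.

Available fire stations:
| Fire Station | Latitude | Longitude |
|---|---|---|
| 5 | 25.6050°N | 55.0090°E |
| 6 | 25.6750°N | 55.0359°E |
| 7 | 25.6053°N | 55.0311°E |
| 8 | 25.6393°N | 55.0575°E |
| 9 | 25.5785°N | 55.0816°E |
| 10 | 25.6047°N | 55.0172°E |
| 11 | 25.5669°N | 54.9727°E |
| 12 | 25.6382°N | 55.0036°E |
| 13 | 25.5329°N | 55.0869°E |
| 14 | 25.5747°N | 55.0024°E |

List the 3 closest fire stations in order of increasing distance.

Distances from 25.6145°N, 55.0659°E:
5: √((-0.0095·111.32)² + (-0.0569·100.38)²) = √(1.118391 + 32.622626) = 5.8087 km
6: √((0.0605·111.32)² + (-0.0300·100.38)²) = √(45.358339 + 9.068530) = 7.3775 km
7: √((-0.0092·111.32)² + (-0.0348·100.38)²) = √(1.048871 + 12.202614) = 3.6403 km
8: √((0.0248·111.32)² + (-0.0084·100.38)²) = √(7.621663 + 0.710973) = 2.8866 km
9: √((-0.0360·111.32)² + (0.0157·100.38)²) = √(16.060217 + 2.483669) = 4.3063 km
10: √((-0.0098·111.32)² + (-0.0487·100.38)²) = √(1.190141 + 23.897491) = 5.0088 km
11: √((-0.0476·111.32)² + (-0.0932·100.38)²) = √(28.077621 + 87.523809) = 10.7518 km
12: √((0.0237·111.32)² + (-0.0623·100.38)²) = √(6.960542 + 39.108438) = 6.7874 km
13: √((-0.0816·111.32)² + (0.0210·100.38)²) = √(82.513824 + 4.443580) = 9.3251 km
14: √((-0.0398·111.32)² + (-0.0635·100.38)²) = √(19.629649 + 40.629533) = 7.7627 km
Sorted: 8 (2.8866 km) < 7 (3.6403 km) < 9 (4.3063 km) < 10 (5.0088 km) < 5 (5.8087 km) < …

8, 7, 9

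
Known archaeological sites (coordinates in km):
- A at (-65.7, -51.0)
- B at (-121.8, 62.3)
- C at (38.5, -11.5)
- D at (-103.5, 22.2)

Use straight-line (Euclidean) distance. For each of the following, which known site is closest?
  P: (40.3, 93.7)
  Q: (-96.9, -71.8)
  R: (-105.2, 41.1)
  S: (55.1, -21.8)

P at (40.3, 93.7):
  A: 179.4 km
  B: 165.1 km
  C: 105.2 km
  D: 160.6 km
  → nearest: C (105.2 km)
Q at (-96.9, -71.8):
  A: 37.5 km
  B: 136.4 km
  C: 148.2 km
  D: 94.2 km
  → nearest: A (37.5 km)
R at (-105.2, 41.1):
  A: 100.2 km
  B: 26.9 km
  C: 153.0 km
  D: 19.0 km
  → nearest: D (19.0 km)
S at (55.1, -21.8):
  A: 124.3 km
  B: 195.9 km
  C: 19.5 km
  D: 164.6 km
  → nearest: C (19.5 km)

P→C; Q→A; R→D; S→C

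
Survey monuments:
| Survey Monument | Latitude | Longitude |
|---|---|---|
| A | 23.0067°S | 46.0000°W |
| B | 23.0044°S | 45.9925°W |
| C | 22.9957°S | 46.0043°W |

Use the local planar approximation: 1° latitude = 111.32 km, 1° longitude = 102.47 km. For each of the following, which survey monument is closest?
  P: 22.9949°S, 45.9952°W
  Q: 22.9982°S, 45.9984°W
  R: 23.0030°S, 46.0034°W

P→C; Q→C; R→A

P at 22.9949°S, 45.9952°W:
  A: √((-0.0118·111.32)² + (-0.0048·102.47)²) = √(1.725482 + 0.241922) = 1.4026 km
  B: √((-0.0095·111.32)² + (0.0027·102.47)²) = √(1.118391 + 0.076546) = 1.0931 km
  C: √((-0.0008·111.32)² + (-0.0091·102.47)²) = √(0.007931 + 0.869513) = 0.9367 km
  → nearest: C (0.9367 km)
Q at 22.9982°S, 45.9984°W:
  A: √((-0.0085·111.32)² + (-0.0016·102.47)²) = √(0.895332 + 0.026880) = 0.9603 km
  B: √((-0.0062·111.32)² + (0.0059·102.47)²) = √(0.476354 + 0.365509) = 0.9175 km
  C: √((0.0025·111.32)² + (-0.0059·102.47)²) = √(0.077451 + 0.365509) = 0.6656 km
  → nearest: C (0.6656 km)
R at 23.0030°S, 46.0034°W:
  A: √((-0.0037·111.32)² + (0.0034·102.47)²) = √(0.169648 + 0.121381) = 0.5395 km
  B: √((-0.0014·111.32)² + (0.0109·102.47)²) = √(0.024289 + 1.247517) = 1.1277 km
  C: √((0.0073·111.32)² + (-0.0009·102.47)²) = √(0.660377 + 0.008505) = 0.8179 km
  → nearest: A (0.5395 km)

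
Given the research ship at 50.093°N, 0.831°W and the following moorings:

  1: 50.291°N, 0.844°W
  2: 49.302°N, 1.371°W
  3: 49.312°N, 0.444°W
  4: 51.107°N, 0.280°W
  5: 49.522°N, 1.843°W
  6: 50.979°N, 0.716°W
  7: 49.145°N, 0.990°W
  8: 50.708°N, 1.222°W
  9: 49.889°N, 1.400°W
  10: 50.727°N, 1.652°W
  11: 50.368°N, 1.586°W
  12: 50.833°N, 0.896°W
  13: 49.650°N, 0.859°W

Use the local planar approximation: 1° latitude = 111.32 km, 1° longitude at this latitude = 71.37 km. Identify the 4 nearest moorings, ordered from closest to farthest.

Distances from 50.093°N, 0.831°W:
1: √((0.198·111.32)² + (-0.013·71.37)²) = √(485.82155 + 0.86083) = 22.061 km
2: √((-0.791·111.32)² + (-0.540·71.37)²) = √(7753.52805 + 1485.31618) = 96.119 km
3: √((-0.781·111.32)² + (0.387·71.37)²) = √(7558.72357 + 762.87490) = 91.223 km
4: √((1.014·111.32)² + (0.551·71.37)²) = √(12741.55125 + 1546.44540) = 119.532 km
5: √((-0.571·111.32)² + (-1.012·71.37)²) = √(4040.34650 + 5216.65864) = 96.213 km
6: √((0.886·111.32)² + (0.115·71.37)²) = √(9727.78222 + 67.36388) = 98.970 km
7: √((-0.948·111.32)² + (-0.159·71.37)²) = √(11136.86794 + 128.77325) = 106.140 km
8: √((0.615·111.32)² + (-0.391·71.37)²) = √(4687.01806 + 778.72642) = 73.931 km
9: √((-0.204·111.32)² + (-0.569·71.37)²) = √(515.71140 + 1649.13393) = 46.528 km
10: √((0.634·111.32)² + (-0.821·71.37)²) = √(4981.09599 + 3433.34707) = 91.730 km
11: √((0.275·111.32)² + (-0.755·71.37)²) = √(937.15577 + 2903.52317) = 61.973 km
12: √((0.740·111.32)² + (-0.065·71.37)²) = √(6785.93718 + 21.52078) = 82.507 km
13: √((-0.443·111.32)² + (-0.028·71.37)²) = √(2431.94555 + 3.99344) = 49.355 km
Sorted: 1 (22.061 km) < 9 (46.528 km) < 13 (49.355 km) < 11 (61.973 km) < 8 (73.931 km) < 12 (82.507 km) < …

1, 9, 13, 11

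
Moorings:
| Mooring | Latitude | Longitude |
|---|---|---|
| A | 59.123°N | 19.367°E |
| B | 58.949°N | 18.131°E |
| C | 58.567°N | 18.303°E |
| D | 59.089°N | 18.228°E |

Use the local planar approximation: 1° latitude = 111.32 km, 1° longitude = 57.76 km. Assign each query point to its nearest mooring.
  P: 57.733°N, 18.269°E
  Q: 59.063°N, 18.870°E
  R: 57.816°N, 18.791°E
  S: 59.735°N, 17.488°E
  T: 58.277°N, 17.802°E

P→C; Q→A; R→C; S→D; T→C

P at 57.733°N, 18.269°E:
  A: 167.227 km
  B: 135.600 km
  C: 92.862 km
  D: 150.968 km
  → nearest: C (92.862 km)
Q at 59.063°N, 18.870°E:
  A: 29.474 km
  B: 44.531 km
  C: 64.197 km
  D: 37.195 km
  → nearest: A (29.474 km)
R at 57.816°N, 18.791°E:
  A: 149.251 km
  B: 131.761 km
  C: 88.225 km
  D: 145.394 km
  → nearest: C (88.225 km)
S at 59.735°N, 17.488°E:
  A: 128.142 km
  B: 95.054 km
  C: 138.281 km
  D: 83.656 km
  → nearest: D (83.656 km)
T at 58.277°N, 17.802°E:
  A: 130.539 km
  B: 77.183 km
  C: 43.354 km
  D: 93.681 km
  → nearest: C (43.354 km)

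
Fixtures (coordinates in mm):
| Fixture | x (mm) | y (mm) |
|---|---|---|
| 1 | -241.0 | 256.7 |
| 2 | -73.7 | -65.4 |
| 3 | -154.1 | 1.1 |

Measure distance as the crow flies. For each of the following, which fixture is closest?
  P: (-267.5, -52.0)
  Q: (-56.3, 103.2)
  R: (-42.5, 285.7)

P→3; Q→3; R→1

P at (-267.5, -52.0):
  1: √((26.5)² + (308.7)²) = √(702.250 + 95295.690) = 309.8 mm
  2: √((193.8)² + (-13.4)²) = √(37558.440 + 179.560) = 194.3 mm
  3: √((113.4)² + (53.1)²) = √(12859.560 + 2819.610) = 125.2 mm
  → nearest: 3 (125.2 mm)
Q at (-56.3, 103.2):
  1: √((-184.7)² + (153.5)²) = √(34114.090 + 23562.250) = 240.2 mm
  2: √((-17.4)² + (-168.6)²) = √(302.760 + 28425.960) = 169.5 mm
  3: √((-97.8)² + (-102.1)²) = √(9564.840 + 10424.410) = 141.4 mm
  → nearest: 3 (141.4 mm)
R at (-42.5, 285.7):
  1: √((-198.5)² + (-29.0)²) = √(39402.250 + 841.000) = 200.6 mm
  2: √((-31.2)² + (-351.1)²) = √(973.440 + 123271.210) = 352.5 mm
  3: √((-111.6)² + (-284.6)²) = √(12454.560 + 80997.160) = 305.7 mm
  → nearest: 1 (200.6 mm)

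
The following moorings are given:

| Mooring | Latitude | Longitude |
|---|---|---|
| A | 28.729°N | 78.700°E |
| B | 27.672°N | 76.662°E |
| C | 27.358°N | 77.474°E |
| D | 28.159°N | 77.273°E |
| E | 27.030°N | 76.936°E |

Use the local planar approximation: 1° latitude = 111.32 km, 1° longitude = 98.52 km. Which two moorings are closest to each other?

Pairwise distances:
A–B: 232.721 km
A–C: 194.633 km
A–D: 154.244 km
A–E: 256.854 km
B–C: 87.301 km
B–D: 81.010 km
B–E: 76.396 km
C–D: 91.340 km
C–E: 64.363 km
D–E: 129.992 km
Closest pair: C–E at 64.363 km.

C and E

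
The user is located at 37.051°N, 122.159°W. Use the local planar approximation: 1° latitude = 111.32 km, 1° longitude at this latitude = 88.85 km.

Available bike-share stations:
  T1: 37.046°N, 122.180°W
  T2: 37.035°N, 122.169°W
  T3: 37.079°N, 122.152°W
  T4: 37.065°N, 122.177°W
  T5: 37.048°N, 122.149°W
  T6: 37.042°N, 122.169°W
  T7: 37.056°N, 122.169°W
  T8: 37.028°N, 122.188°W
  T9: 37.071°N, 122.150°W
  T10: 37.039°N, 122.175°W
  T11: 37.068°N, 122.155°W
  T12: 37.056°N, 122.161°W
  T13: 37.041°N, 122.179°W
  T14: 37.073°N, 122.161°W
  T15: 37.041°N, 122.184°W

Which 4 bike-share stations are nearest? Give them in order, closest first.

Distances from 37.051°N, 122.159°W:
T1: √((-0.005·111.32)² + (-0.021·88.85)²) = √(0.30980 + 3.48140) = 1.947 km
T2: √((-0.016·111.32)² + (-0.010·88.85)²) = √(3.17239 + 0.78943) = 1.990 km
T3: √((0.028·111.32)² + (0.007·88.85)²) = √(9.71544 + 0.38682) = 3.178 km
T4: √((0.014·111.32)² + (-0.018·88.85)²) = √(2.42886 + 2.55776) = 2.233 km
T5: √((-0.003·111.32)² + (0.010·88.85)²) = √(0.11153 + 0.78943) = 0.949 km
T6: √((-0.009·111.32)² + (-0.010·88.85)²) = √(1.00376 + 0.78943) = 1.339 km
T7: √((0.005·111.32)² + (-0.010·88.85)²) = √(0.30980 + 0.78943) = 1.048 km
T8: √((-0.023·111.32)² + (-0.029·88.85)²) = √(6.55544 + 6.63913) = 3.632 km
T9: √((0.020·111.32)² + (0.009·88.85)²) = √(4.95686 + 0.63944) = 2.366 km
T10: √((-0.012·111.32)² + (-0.016·88.85)²) = √(1.78447 + 2.02095) = 1.951 km
T11: √((0.017·111.32)² + (0.004·88.85)²) = √(3.58133 + 0.12631) = 1.926 km
T12: √((0.005·111.32)² + (-0.002·88.85)²) = √(0.30980 + 0.03158) = 0.584 km
T13: √((-0.010·111.32)² + (-0.020·88.85)²) = √(1.23921 + 3.15773) = 2.097 km
T14: √((0.022·111.32)² + (-0.002·88.85)²) = √(5.99780 + 0.03158) = 2.455 km
T15: √((-0.010·111.32)² + (-0.025·88.85)²) = √(1.23921 + 4.93395) = 2.485 km
Sorted: T12 (0.584 km) < T5 (0.949 km) < T7 (1.048 km) < T6 (1.339 km) < T11 (1.926 km) < T1 (1.947 km) < …

T12, T5, T7, T6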